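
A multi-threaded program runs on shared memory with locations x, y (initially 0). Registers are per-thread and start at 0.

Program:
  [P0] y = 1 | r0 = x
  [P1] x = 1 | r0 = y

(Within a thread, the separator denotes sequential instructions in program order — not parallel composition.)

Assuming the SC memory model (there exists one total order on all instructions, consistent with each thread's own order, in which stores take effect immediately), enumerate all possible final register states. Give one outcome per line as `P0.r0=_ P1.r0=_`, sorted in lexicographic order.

outcome vector order: (P0.r0,P1.r0)
|SC outcomes| = 3

P0.r0=0 P1.r0=1
P0.r0=1 P1.r0=0
P0.r0=1 P1.r0=1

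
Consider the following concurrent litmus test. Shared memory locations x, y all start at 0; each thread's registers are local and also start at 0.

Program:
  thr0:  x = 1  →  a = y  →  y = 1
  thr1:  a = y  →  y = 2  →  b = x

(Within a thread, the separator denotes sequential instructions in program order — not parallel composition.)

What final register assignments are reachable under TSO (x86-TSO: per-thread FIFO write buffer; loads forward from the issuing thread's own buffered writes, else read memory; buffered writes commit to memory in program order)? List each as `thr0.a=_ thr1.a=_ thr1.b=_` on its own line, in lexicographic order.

outcome vector order: (thr0.a,thr1.a,thr1.b)
|TSO outcomes| = 5

thr0.a=0 thr1.a=0 thr1.b=0
thr0.a=0 thr1.a=0 thr1.b=1
thr0.a=0 thr1.a=1 thr1.b=1
thr0.a=2 thr1.a=0 thr1.b=0
thr0.a=2 thr1.a=0 thr1.b=1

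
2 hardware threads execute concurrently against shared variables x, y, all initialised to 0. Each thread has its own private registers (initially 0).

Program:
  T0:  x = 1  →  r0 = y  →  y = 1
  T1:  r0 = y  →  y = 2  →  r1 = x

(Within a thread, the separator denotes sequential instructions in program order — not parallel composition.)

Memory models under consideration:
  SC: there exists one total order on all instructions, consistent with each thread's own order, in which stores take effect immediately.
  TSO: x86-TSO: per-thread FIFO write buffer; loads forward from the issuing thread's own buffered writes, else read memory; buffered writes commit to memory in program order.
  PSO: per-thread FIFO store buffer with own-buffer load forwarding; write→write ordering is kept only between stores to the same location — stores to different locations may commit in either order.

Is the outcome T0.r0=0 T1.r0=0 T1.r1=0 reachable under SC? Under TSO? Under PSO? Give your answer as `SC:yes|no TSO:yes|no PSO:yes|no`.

outcome vector order: (T0.r0,T1.r0,T1.r1)
under SC → <0 0 1> <0 1 1> <2 0 0> <2 0 1>
under TSO → <0 0 0> <0 0 1> <0 1 1> <2 0 0> <2 0 1>
under PSO → <0 0 0> <0 0 1> <0 1 0> <0 1 1> <2 0 0> <2 0 1>
target <0 0 0> ∈ {TSO,PSO}

SC:no TSO:yes PSO:yes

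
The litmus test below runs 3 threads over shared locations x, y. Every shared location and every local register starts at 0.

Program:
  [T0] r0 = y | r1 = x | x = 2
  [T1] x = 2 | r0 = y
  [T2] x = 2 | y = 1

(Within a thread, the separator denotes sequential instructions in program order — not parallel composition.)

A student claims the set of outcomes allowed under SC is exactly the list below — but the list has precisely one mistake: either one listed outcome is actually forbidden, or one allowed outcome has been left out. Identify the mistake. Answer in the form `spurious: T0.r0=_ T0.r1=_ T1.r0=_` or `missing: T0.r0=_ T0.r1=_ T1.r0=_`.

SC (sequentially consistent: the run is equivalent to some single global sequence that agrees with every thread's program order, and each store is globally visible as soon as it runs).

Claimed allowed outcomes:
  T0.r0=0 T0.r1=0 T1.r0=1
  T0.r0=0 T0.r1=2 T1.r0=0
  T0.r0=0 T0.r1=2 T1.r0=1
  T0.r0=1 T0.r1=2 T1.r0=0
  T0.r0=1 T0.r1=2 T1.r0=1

outcome vector order: (T0.r0,T0.r1,T1.r0)
SC (6): 0/0/0 0/0/1 0/2/0 0/2/1 1/2/0 1/2/1
SC∖claimed = {0/0/0}

missing: T0.r0=0 T0.r1=0 T1.r0=0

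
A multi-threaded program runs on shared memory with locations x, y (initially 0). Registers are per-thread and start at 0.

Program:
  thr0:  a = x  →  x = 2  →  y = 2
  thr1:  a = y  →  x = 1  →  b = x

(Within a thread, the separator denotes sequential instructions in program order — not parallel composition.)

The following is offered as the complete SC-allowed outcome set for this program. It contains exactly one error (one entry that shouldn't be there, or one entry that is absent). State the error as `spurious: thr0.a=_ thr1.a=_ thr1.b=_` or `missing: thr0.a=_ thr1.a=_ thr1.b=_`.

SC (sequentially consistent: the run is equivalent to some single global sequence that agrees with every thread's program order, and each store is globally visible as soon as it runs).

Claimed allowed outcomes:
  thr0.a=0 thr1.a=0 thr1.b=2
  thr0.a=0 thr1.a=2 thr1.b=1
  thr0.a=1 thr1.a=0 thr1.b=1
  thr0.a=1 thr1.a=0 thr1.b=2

missing: thr0.a=0 thr1.a=0 thr1.b=1

outcome vector order: (thr0.a,thr1.a,thr1.b)
SC (5): 001, 002, 021, 101, 102
SC∖claimed = {001}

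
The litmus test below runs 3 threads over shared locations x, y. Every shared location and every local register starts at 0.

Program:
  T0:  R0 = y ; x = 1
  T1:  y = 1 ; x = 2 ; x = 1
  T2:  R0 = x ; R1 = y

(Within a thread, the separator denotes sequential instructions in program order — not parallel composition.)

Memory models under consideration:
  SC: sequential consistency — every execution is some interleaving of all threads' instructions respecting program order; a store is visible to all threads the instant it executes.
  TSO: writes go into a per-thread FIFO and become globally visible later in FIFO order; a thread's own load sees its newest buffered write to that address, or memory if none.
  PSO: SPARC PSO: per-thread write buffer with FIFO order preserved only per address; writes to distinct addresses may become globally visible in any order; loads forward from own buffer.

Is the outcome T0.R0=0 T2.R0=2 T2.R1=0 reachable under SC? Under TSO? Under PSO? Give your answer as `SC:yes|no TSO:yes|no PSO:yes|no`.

SC:no TSO:no PSO:yes

outcome vector order: (T0.R0,T2.R0,T2.R1)
[SC] allowed = {(0,0,0) (0,0,1) (0,1,0) (0,1,1) (0,2,1) (1,0,0) (1,0,1) (1,1,1) (1,2,1)}
[TSO] allowed = {(0,0,0) (0,0,1) (0,1,0) (0,1,1) (0,2,1) (1,0,0) (1,0,1) (1,1,1) (1,2,1)}
[PSO] allowed = {(0,0,0) (0,0,1) (0,1,0) (0,1,1) (0,2,0) (0,2,1) (1,0,0) (1,0,1) (1,1,0) (1,1,1) (1,2,0) (1,2,1)}
target (0,2,0) ∈ {PSO}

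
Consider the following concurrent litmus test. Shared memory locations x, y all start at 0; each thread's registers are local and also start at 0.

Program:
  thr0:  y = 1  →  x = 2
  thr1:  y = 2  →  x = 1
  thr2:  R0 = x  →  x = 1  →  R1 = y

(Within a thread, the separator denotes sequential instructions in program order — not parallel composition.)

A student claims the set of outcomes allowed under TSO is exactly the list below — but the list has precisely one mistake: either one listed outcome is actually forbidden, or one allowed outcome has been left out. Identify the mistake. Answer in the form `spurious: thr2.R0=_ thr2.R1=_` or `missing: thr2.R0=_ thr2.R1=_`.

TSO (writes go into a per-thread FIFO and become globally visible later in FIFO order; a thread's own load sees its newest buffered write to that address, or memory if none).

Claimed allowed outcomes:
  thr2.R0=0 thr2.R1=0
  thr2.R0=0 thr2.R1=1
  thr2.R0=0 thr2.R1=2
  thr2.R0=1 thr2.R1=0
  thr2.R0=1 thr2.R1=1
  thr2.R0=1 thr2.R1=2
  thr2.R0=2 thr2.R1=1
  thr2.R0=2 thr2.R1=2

spurious: thr2.R0=1 thr2.R1=0

outcome vector order: (thr2.R0,thr2.R1)
[TSO] allowed = {(0,0); (0,1); (0,2); (1,1); (1,2); (2,1); (2,2)}
claimed∖TSO = {(1,0)}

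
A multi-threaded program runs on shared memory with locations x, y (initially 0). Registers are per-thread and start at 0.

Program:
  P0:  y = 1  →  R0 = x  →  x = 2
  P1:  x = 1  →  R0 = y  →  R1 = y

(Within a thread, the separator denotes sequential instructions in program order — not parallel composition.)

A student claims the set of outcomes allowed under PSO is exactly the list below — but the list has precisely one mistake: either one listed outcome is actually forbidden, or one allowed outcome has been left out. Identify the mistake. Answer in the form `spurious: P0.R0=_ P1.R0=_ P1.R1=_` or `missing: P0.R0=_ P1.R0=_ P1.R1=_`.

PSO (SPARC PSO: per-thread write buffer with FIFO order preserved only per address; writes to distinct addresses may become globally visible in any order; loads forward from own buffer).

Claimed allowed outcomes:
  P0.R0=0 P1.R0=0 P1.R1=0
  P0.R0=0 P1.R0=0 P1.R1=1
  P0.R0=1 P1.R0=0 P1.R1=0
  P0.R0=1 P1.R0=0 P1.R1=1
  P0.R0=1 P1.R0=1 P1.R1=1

outcome vector order: (P0.R0,P1.R0,P1.R1)
PSO (6): <0 0 0>; <0 0 1>; <0 1 1>; <1 0 0>; <1 0 1>; <1 1 1>
PSO∖claimed = {<0 1 1>}

missing: P0.R0=0 P1.R0=1 P1.R1=1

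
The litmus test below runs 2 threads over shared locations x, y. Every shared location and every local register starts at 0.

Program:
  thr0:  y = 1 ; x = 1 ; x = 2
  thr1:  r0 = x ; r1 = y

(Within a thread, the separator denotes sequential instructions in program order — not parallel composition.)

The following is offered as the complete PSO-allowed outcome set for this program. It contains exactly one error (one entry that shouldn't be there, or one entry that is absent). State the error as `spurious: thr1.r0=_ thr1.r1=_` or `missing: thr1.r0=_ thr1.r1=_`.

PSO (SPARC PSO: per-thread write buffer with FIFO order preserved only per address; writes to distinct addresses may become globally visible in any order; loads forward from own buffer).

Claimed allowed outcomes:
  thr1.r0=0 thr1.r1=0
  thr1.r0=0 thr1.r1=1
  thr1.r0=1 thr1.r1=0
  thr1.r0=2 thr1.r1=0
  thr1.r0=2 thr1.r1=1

missing: thr1.r0=1 thr1.r1=1

outcome vector order: (thr1.r0,thr1.r1)
PSO (6): 0/0, 0/1, 1/0, 1/1, 2/0, 2/1
PSO∖claimed = {1/1}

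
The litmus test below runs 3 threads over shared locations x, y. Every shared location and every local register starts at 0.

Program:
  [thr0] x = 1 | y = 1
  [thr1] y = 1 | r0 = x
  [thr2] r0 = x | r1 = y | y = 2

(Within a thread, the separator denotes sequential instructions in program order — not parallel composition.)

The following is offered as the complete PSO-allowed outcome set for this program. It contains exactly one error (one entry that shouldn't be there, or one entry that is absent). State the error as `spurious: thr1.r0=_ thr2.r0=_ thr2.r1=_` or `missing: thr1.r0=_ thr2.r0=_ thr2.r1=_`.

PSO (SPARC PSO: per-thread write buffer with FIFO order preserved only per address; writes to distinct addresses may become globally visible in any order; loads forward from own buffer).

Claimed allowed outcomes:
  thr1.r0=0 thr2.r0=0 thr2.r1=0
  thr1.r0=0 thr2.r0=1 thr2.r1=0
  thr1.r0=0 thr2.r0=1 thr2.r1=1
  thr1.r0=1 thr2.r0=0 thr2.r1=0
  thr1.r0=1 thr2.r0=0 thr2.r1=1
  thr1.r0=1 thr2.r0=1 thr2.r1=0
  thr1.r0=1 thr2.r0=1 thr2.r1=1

outcome vector order: (thr1.r0,thr2.r0,thr2.r1)
PSO: 8 outcomes — {(0,0,0), (0,0,1), (0,1,0), (0,1,1), (1,0,0), (1,0,1), (1,1,0), (1,1,1)}
PSO∖claimed = {(0,0,1)}

missing: thr1.r0=0 thr2.r0=0 thr2.r1=1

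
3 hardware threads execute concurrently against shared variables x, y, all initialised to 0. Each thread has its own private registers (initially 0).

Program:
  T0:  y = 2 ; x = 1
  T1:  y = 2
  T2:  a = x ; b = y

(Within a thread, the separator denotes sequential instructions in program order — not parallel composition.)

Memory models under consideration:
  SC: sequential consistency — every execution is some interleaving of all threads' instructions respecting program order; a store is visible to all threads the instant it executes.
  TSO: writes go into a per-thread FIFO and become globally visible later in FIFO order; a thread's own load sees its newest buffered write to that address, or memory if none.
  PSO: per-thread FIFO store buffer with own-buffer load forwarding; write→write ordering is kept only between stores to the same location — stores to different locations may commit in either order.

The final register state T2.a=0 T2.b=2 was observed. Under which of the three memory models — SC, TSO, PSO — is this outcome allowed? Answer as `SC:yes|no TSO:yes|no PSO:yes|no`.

SC:yes TSO:yes PSO:yes

outcome vector order: (T2.a,T2.b)
[SC] allowed = {(0,0); (0,2); (1,2)}
[TSO] allowed = {(0,0); (0,2); (1,2)}
[PSO] allowed = {(0,0); (0,2); (1,0); (1,2)}
target (0,2) ∈ {SC,TSO,PSO}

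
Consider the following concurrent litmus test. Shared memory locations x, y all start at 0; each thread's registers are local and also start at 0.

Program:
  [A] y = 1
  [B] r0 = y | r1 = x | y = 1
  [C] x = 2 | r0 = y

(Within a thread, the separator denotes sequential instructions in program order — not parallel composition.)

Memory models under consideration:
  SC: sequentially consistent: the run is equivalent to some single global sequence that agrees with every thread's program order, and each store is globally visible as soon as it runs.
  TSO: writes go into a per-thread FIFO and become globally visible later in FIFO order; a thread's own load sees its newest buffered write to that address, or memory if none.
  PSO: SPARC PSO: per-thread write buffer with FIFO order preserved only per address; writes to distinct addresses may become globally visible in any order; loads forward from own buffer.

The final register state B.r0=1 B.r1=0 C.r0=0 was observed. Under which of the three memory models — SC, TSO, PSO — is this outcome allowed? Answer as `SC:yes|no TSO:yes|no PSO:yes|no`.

SC:no TSO:yes PSO:yes

outcome vector order: (B.r0,B.r1,C.r0)
SC: 7 outcomes — {(0,0,0), (0,0,1), (0,2,0), (0,2,1), (1,0,1), (1,2,0), (1,2,1)}
TSO: 8 outcomes — {(0,0,0), (0,0,1), (0,2,0), (0,2,1), (1,0,0), (1,0,1), (1,2,0), (1,2,1)}
PSO: 8 outcomes — {(0,0,0), (0,0,1), (0,2,0), (0,2,1), (1,0,0), (1,0,1), (1,2,0), (1,2,1)}
target (1,0,0) ∈ {TSO,PSO}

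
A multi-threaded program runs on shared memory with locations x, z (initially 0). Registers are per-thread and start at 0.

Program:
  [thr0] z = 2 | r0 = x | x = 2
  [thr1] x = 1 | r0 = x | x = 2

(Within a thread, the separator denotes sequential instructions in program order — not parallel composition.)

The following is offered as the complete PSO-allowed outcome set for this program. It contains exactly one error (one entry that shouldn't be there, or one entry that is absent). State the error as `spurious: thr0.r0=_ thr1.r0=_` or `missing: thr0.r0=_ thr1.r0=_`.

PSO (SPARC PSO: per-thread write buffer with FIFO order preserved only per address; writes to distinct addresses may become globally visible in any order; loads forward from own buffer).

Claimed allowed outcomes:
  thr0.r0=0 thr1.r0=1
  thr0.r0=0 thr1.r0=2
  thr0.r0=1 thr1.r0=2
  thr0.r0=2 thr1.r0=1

outcome vector order: (thr0.r0,thr1.r0)
PSO (5): <0 1>, <0 2>, <1 1>, <1 2>, <2 1>
PSO∖claimed = {<1 1>}

missing: thr0.r0=1 thr1.r0=1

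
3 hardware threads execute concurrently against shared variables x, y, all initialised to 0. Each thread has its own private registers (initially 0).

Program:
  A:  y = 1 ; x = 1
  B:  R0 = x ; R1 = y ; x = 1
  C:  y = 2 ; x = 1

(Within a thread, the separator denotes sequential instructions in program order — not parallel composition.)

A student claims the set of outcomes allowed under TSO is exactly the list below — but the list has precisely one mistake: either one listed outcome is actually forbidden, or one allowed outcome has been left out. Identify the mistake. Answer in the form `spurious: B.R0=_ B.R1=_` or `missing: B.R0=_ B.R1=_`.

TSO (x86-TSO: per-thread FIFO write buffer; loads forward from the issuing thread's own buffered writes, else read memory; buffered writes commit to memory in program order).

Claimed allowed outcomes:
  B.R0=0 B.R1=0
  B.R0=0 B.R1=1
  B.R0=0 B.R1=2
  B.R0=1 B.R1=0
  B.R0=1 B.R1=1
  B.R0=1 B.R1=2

spurious: B.R0=1 B.R1=0

outcome vector order: (B.R0,B.R1)
under TSO → 00; 01; 02; 11; 12
claimed∖TSO = {10}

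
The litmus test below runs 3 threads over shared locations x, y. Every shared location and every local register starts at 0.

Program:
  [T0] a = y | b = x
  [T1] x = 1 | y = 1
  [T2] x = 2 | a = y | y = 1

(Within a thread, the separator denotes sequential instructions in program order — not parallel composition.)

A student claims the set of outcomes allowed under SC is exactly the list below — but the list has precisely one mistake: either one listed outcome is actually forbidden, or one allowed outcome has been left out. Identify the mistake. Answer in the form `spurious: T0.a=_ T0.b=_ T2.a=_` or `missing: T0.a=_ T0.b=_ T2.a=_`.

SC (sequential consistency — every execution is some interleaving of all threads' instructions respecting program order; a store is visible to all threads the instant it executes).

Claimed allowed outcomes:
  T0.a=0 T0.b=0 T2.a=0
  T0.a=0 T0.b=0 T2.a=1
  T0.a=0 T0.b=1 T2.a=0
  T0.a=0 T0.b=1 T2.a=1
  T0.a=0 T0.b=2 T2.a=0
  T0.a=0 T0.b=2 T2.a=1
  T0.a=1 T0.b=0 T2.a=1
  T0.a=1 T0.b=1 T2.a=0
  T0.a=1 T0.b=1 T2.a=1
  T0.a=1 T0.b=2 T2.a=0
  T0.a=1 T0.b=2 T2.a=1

outcome vector order: (T0.a,T0.b,T2.a)
[SC] allowed = {0/0/0 0/0/1 0/1/0 0/1/1 0/2/0 0/2/1 1/1/0 1/1/1 1/2/0 1/2/1}
claimed∖SC = {1/0/1}

spurious: T0.a=1 T0.b=0 T2.a=1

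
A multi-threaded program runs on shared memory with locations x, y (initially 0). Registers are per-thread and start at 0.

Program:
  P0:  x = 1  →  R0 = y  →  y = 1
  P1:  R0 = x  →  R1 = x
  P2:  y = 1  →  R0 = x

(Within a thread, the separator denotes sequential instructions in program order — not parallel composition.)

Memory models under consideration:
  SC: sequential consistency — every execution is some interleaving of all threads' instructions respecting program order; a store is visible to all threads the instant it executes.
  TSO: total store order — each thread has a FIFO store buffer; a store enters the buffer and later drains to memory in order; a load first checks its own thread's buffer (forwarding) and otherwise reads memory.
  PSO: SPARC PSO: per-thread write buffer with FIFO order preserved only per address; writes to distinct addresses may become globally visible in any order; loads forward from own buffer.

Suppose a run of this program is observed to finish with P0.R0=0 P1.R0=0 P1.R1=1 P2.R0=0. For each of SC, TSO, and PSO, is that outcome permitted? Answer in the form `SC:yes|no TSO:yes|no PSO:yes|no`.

outcome vector order: (P0.R0,P1.R0,P1.R1,P2.R0)
SC (9): (0,0,0,1); (0,0,1,1); (0,1,1,1); (1,0,0,0); (1,0,0,1); (1,0,1,0); (1,0,1,1); (1,1,1,0); (1,1,1,1)
TSO (12): (0,0,0,0); (0,0,0,1); (0,0,1,0); (0,0,1,1); (0,1,1,0); (0,1,1,1); (1,0,0,0); (1,0,0,1); (1,0,1,0); (1,0,1,1); (1,1,1,0); (1,1,1,1)
PSO (12): (0,0,0,0); (0,0,0,1); (0,0,1,0); (0,0,1,1); (0,1,1,0); (0,1,1,1); (1,0,0,0); (1,0,0,1); (1,0,1,0); (1,0,1,1); (1,1,1,0); (1,1,1,1)
target (0,0,1,0) ∈ {TSO,PSO}

SC:no TSO:yes PSO:yes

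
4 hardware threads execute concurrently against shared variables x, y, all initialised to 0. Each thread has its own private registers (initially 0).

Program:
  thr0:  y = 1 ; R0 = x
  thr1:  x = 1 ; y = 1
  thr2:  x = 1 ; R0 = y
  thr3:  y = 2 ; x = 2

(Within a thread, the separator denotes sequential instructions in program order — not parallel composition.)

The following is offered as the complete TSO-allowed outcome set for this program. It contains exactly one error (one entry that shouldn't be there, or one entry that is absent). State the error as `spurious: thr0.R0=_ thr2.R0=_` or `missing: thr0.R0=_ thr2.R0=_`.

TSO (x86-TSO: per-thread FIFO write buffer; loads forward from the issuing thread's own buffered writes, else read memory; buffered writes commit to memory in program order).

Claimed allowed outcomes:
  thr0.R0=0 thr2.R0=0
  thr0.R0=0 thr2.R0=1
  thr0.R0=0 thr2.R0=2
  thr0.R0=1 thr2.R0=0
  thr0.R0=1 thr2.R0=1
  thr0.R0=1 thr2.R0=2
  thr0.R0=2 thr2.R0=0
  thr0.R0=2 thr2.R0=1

outcome vector order: (thr0.R0,thr2.R0)
TSO: 9 outcomes — {(0,0), (0,1), (0,2), (1,0), (1,1), (1,2), (2,0), (2,1), (2,2)}
TSO∖claimed = {(2,2)}

missing: thr0.R0=2 thr2.R0=2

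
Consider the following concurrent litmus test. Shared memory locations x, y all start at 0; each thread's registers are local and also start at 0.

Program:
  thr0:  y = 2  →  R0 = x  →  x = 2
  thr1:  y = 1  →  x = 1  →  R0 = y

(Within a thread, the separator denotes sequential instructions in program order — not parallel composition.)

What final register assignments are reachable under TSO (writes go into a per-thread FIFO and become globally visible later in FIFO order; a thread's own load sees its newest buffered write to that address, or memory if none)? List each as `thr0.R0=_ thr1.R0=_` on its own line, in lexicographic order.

outcome vector order: (thr0.R0,thr1.R0)
|TSO outcomes| = 4

thr0.R0=0 thr1.R0=1
thr0.R0=0 thr1.R0=2
thr0.R0=1 thr1.R0=1
thr0.R0=1 thr1.R0=2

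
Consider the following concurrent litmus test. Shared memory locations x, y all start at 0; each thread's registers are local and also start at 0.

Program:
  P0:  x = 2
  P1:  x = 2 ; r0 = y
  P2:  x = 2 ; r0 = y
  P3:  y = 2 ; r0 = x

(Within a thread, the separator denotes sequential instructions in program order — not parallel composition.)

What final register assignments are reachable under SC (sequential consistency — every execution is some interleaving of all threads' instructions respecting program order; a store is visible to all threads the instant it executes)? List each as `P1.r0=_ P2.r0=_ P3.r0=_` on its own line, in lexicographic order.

outcome vector order: (P1.r0,P2.r0,P3.r0)
|SC outcomes| = 5

P1.r0=0 P2.r0=0 P3.r0=2
P1.r0=0 P2.r0=2 P3.r0=2
P1.r0=2 P2.r0=0 P3.r0=2
P1.r0=2 P2.r0=2 P3.r0=0
P1.r0=2 P2.r0=2 P3.r0=2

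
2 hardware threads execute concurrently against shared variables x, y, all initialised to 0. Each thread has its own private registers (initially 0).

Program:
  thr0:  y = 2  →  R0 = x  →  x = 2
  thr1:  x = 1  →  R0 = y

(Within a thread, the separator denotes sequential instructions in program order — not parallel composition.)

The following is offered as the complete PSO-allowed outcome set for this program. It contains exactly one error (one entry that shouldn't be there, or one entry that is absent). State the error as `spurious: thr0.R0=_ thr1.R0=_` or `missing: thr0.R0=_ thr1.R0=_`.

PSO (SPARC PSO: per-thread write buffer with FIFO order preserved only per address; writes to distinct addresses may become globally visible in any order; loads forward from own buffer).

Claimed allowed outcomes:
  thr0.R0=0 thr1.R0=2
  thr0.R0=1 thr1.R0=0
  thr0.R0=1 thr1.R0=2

missing: thr0.R0=0 thr1.R0=0

outcome vector order: (thr0.R0,thr1.R0)
under PSO → 00, 02, 10, 12
PSO∖claimed = {00}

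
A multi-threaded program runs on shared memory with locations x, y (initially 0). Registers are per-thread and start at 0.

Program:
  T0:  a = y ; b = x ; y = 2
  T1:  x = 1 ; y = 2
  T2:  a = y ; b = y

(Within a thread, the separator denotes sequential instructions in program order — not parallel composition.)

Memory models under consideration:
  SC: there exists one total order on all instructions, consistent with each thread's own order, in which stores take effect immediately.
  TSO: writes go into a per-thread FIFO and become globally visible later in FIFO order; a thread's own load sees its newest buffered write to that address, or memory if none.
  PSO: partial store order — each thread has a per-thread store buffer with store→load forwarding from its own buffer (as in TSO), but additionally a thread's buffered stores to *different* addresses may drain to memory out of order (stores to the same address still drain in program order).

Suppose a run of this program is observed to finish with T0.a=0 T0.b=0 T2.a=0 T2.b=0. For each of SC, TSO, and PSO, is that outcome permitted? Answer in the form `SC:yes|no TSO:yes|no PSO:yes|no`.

outcome vector order: (T0.a,T0.b,T2.a,T2.b)
under SC → (0,0,0,0), (0,0,0,2), (0,0,2,2), (0,1,0,0), (0,1,0,2), (0,1,2,2), (2,1,0,0), (2,1,0,2), (2,1,2,2)
under TSO → (0,0,0,0), (0,0,0,2), (0,0,2,2), (0,1,0,0), (0,1,0,2), (0,1,2,2), (2,1,0,0), (2,1,0,2), (2,1,2,2)
under PSO → (0,0,0,0), (0,0,0,2), (0,0,2,2), (0,1,0,0), (0,1,0,2), (0,1,2,2), (2,0,0,0), (2,0,0,2), (2,0,2,2), (2,1,0,0), (2,1,0,2), (2,1,2,2)
target (0,0,0,0) ∈ {SC,TSO,PSO}

SC:yes TSO:yes PSO:yes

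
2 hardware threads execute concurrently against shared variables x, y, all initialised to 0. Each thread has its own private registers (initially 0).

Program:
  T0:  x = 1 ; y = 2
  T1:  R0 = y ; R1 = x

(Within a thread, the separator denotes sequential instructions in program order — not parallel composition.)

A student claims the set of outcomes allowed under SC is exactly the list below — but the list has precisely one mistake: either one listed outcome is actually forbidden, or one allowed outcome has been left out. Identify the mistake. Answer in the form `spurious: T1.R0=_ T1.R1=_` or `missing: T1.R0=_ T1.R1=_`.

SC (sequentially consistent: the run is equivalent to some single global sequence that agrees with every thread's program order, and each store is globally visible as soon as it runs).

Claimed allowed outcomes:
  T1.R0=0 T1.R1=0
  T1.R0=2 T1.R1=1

outcome vector order: (T1.R0,T1.R1)
[SC] allowed = {(0,0) (0,1) (2,1)}
SC∖claimed = {(0,1)}

missing: T1.R0=0 T1.R1=1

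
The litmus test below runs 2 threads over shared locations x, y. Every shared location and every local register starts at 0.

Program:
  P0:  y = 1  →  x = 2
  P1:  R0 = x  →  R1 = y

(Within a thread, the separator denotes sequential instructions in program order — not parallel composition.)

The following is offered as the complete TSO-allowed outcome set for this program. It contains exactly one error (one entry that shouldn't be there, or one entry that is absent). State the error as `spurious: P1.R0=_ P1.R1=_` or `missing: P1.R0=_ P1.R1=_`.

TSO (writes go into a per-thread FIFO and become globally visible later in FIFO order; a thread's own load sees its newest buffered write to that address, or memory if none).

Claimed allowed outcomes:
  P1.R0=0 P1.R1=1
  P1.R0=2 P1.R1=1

missing: P1.R0=0 P1.R1=0

outcome vector order: (P1.R0,P1.R1)
[TSO] allowed = {(0,0); (0,1); (2,1)}
TSO∖claimed = {(0,0)}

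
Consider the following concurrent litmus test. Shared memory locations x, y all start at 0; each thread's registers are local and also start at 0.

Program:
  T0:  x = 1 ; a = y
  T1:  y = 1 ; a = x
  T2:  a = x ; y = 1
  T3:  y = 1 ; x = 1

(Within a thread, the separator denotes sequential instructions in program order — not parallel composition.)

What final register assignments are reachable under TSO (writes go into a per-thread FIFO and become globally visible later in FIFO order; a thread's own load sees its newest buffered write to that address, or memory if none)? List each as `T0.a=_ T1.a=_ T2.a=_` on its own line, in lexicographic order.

T0.a=0 T1.a=0 T2.a=0
T0.a=0 T1.a=0 T2.a=1
T0.a=0 T1.a=1 T2.a=0
T0.a=0 T1.a=1 T2.a=1
T0.a=1 T1.a=0 T2.a=0
T0.a=1 T1.a=0 T2.a=1
T0.a=1 T1.a=1 T2.a=0
T0.a=1 T1.a=1 T2.a=1

outcome vector order: (T0.a,T1.a,T2.a)
|TSO outcomes| = 8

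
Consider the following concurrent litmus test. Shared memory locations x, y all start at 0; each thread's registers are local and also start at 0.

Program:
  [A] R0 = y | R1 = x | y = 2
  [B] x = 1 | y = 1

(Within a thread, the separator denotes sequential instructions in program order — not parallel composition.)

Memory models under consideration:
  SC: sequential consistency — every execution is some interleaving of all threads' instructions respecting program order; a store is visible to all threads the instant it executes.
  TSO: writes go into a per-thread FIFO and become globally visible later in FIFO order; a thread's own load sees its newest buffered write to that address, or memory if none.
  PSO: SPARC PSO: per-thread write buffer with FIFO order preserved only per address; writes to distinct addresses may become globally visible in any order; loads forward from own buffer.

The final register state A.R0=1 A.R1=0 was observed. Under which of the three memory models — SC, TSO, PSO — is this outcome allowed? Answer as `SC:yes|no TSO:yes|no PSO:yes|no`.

outcome vector order: (A.R0,A.R1)
under SC → <0 0> <0 1> <1 1>
under TSO → <0 0> <0 1> <1 1>
under PSO → <0 0> <0 1> <1 0> <1 1>
target <1 0> ∈ {PSO}

SC:no TSO:no PSO:yes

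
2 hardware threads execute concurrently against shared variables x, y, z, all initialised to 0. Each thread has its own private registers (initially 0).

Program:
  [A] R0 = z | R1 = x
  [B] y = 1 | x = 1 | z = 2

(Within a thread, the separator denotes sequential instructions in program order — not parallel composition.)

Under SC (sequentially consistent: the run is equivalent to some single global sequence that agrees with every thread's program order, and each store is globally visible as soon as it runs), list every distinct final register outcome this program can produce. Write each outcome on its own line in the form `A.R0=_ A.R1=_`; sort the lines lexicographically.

outcome vector order: (A.R0,A.R1)
|SC outcomes| = 3

A.R0=0 A.R1=0
A.R0=0 A.R1=1
A.R0=2 A.R1=1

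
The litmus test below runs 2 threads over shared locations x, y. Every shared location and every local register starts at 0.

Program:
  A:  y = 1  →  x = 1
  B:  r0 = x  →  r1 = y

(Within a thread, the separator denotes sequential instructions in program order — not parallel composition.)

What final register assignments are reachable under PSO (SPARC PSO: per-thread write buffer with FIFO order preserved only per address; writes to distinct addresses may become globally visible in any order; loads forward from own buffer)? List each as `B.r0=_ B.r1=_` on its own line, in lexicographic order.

B.r0=0 B.r1=0
B.r0=0 B.r1=1
B.r0=1 B.r1=0
B.r0=1 B.r1=1

outcome vector order: (B.r0,B.r1)
|PSO outcomes| = 4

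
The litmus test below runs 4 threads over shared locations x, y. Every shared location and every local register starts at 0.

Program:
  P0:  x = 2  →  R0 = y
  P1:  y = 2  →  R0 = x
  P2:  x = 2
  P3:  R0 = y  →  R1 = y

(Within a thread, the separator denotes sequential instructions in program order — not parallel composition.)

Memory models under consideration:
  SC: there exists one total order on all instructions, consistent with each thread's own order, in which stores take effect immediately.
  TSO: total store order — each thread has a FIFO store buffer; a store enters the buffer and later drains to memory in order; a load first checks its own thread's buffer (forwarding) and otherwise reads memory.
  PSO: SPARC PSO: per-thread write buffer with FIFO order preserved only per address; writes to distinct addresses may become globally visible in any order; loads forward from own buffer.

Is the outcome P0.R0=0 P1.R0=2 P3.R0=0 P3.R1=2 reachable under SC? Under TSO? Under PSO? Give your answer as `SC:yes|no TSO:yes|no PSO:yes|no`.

SC:yes TSO:yes PSO:yes

outcome vector order: (P0.R0,P1.R0,P3.R0,P3.R1)
SC (9): 0200, 0202, 0222, 2000, 2002, 2022, 2200, 2202, 2222
TSO (12): 0000, 0002, 0022, 0200, 0202, 0222, 2000, 2002, 2022, 2200, 2202, 2222
PSO (12): 0000, 0002, 0022, 0200, 0202, 0222, 2000, 2002, 2022, 2200, 2202, 2222
target 0202 ∈ {SC,TSO,PSO}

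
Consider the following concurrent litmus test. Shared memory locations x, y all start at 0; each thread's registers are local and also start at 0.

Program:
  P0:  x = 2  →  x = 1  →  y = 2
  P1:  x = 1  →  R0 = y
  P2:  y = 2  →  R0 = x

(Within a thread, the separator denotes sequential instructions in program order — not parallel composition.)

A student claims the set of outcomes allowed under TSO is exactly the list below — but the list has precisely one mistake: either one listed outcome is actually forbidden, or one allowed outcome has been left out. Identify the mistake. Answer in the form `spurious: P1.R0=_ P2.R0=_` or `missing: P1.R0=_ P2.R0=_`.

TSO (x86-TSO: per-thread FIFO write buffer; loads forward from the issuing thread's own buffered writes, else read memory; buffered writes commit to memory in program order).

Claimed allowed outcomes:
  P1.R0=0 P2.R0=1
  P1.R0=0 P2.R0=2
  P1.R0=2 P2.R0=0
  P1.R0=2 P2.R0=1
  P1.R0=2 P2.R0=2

missing: P1.R0=0 P2.R0=0

outcome vector order: (P1.R0,P2.R0)
[TSO] allowed = {(0,0); (0,1); (0,2); (2,0); (2,1); (2,2)}
TSO∖claimed = {(0,0)}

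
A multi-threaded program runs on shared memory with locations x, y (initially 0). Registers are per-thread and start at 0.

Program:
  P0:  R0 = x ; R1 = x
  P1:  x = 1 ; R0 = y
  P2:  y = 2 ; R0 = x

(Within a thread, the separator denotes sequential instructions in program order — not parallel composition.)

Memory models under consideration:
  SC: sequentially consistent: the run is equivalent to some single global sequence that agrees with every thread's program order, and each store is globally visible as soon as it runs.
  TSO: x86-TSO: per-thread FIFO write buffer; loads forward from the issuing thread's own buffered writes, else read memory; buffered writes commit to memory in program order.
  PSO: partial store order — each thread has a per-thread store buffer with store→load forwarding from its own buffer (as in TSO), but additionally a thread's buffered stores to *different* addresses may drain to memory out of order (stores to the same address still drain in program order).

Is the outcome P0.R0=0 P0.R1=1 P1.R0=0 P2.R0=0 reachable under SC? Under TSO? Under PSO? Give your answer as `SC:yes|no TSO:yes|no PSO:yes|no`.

SC:no TSO:yes PSO:yes

outcome vector order: (P0.R0,P0.R1,P1.R0,P2.R0)
SC (9): 0/0/0/1, 0/0/2/0, 0/0/2/1, 0/1/0/1, 0/1/2/0, 0/1/2/1, 1/1/0/1, 1/1/2/0, 1/1/2/1
TSO (12): 0/0/0/0, 0/0/0/1, 0/0/2/0, 0/0/2/1, 0/1/0/0, 0/1/0/1, 0/1/2/0, 0/1/2/1, 1/1/0/0, 1/1/0/1, 1/1/2/0, 1/1/2/1
PSO (12): 0/0/0/0, 0/0/0/1, 0/0/2/0, 0/0/2/1, 0/1/0/0, 0/1/0/1, 0/1/2/0, 0/1/2/1, 1/1/0/0, 1/1/0/1, 1/1/2/0, 1/1/2/1
target 0/1/0/0 ∈ {TSO,PSO}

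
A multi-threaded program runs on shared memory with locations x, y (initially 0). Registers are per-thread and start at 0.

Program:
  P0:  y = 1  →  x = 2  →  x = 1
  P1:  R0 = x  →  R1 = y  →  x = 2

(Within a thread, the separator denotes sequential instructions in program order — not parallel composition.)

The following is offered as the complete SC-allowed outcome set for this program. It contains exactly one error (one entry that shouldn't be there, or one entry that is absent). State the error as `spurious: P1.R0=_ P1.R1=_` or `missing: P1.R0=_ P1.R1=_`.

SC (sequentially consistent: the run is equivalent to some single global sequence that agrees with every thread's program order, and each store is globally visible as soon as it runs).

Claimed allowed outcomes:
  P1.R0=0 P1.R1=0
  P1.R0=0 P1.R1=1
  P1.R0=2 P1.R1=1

outcome vector order: (P1.R0,P1.R1)
SC: 4 outcomes — {<0 0>; <0 1>; <1 1>; <2 1>}
SC∖claimed = {<1 1>}

missing: P1.R0=1 P1.R1=1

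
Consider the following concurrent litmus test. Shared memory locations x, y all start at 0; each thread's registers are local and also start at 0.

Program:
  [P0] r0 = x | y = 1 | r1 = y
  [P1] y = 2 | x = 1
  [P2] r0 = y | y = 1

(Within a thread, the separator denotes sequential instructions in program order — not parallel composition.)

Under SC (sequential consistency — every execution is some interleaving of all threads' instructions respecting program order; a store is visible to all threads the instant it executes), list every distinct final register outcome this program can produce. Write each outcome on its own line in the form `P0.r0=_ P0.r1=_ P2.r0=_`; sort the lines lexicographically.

outcome vector order: (P0.r0,P0.r1,P2.r0)
|SC outcomes| = 9

P0.r0=0 P0.r1=1 P2.r0=0
P0.r0=0 P0.r1=1 P2.r0=1
P0.r0=0 P0.r1=1 P2.r0=2
P0.r0=0 P0.r1=2 P2.r0=0
P0.r0=0 P0.r1=2 P2.r0=1
P0.r0=0 P0.r1=2 P2.r0=2
P0.r0=1 P0.r1=1 P2.r0=0
P0.r0=1 P0.r1=1 P2.r0=1
P0.r0=1 P0.r1=1 P2.r0=2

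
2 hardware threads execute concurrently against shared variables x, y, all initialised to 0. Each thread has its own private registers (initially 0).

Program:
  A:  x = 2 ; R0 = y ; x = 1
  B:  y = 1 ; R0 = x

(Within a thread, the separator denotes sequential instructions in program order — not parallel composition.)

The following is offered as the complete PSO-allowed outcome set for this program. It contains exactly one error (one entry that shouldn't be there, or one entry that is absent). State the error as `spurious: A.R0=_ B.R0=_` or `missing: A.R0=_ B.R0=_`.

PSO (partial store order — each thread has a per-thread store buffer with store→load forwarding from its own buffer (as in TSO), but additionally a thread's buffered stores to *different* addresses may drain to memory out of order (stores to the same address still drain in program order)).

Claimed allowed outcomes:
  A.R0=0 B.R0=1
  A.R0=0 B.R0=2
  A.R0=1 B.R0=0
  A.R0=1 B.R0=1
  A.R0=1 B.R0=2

missing: A.R0=0 B.R0=0

outcome vector order: (A.R0,B.R0)
[PSO] allowed = {<0 0> <0 1> <0 2> <1 0> <1 1> <1 2>}
PSO∖claimed = {<0 0>}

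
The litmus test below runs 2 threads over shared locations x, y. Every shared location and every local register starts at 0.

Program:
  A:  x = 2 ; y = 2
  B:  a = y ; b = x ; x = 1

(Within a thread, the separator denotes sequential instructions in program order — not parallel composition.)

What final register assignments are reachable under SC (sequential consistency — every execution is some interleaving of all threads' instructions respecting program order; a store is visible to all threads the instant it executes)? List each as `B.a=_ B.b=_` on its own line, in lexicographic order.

B.a=0 B.b=0
B.a=0 B.b=2
B.a=2 B.b=2

outcome vector order: (B.a,B.b)
|SC outcomes| = 3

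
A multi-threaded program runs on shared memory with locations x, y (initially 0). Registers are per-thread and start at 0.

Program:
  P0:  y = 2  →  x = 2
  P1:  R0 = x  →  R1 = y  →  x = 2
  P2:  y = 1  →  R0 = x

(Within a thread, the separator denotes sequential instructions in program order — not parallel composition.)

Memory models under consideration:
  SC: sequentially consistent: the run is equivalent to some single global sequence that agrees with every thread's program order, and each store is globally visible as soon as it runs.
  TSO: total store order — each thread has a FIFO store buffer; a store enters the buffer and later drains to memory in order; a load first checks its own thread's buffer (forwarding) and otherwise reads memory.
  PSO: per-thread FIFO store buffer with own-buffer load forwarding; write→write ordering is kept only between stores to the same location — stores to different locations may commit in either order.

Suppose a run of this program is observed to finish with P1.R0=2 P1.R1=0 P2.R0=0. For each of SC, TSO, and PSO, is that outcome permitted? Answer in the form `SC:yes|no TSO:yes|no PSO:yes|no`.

outcome vector order: (P1.R0,P1.R1,P2.R0)
[SC] allowed = {<0 0 0>, <0 0 2>, <0 1 0>, <0 1 2>, <0 2 0>, <0 2 2>, <2 1 0>, <2 1 2>, <2 2 0>, <2 2 2>}
[TSO] allowed = {<0 0 0>, <0 0 2>, <0 1 0>, <0 1 2>, <0 2 0>, <0 2 2>, <2 1 0>, <2 1 2>, <2 2 0>, <2 2 2>}
[PSO] allowed = {<0 0 0>, <0 0 2>, <0 1 0>, <0 1 2>, <0 2 0>, <0 2 2>, <2 0 0>, <2 0 2>, <2 1 0>, <2 1 2>, <2 2 0>, <2 2 2>}
target <2 0 0> ∈ {PSO}

SC:no TSO:no PSO:yes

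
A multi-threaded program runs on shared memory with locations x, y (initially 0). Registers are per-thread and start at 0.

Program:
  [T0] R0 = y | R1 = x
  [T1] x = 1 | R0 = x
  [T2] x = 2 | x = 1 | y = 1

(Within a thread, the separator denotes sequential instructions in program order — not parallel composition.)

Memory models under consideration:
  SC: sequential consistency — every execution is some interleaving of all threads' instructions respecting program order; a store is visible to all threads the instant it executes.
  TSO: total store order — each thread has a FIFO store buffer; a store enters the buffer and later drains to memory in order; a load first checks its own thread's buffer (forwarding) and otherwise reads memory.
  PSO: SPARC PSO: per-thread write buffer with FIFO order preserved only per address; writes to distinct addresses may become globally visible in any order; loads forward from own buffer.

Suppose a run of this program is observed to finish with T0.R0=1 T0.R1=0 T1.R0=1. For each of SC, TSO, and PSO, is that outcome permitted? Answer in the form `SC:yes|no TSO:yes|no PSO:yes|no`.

outcome vector order: (T0.R0,T0.R1,T1.R0)
[SC] allowed = {001; 002; 011; 012; 021; 022; 111; 112}
[TSO] allowed = {001; 002; 011; 012; 021; 022; 111; 112}
[PSO] allowed = {001; 002; 011; 012; 021; 022; 101; 102; 111; 112; 121; 122}
target 101 ∈ {PSO}

SC:no TSO:no PSO:yes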